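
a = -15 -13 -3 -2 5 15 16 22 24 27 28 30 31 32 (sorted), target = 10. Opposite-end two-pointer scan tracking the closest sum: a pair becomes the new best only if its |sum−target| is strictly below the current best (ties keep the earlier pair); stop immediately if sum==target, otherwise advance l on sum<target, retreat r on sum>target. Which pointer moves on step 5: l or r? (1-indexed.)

[1,14] -15+32=17 d=7 * → r--
[1,13] -15+31=16 d=6 * → r--
[1,12] -15+30=15 d=5 * → r--
[1,11] -15+28=13 d=3 * → r--
[1,10] -15+27=12 d=2 * → r--

r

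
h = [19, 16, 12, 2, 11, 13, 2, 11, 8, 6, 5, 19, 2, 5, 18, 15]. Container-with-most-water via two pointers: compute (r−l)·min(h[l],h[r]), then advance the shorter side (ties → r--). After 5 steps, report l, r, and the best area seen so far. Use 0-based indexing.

[0,15] min(19,15)*15=225 best=225 * → r--
[0,14] min(19,18)*14=252 best=252 * → r--
[0,13] min(19,5)*13=65 best=252 → r--
[0,12] min(19,2)*12=24 best=252 → r--
[0,11] min(19,19)*11=209 best=252 → r--

l=0, r=10, best area=252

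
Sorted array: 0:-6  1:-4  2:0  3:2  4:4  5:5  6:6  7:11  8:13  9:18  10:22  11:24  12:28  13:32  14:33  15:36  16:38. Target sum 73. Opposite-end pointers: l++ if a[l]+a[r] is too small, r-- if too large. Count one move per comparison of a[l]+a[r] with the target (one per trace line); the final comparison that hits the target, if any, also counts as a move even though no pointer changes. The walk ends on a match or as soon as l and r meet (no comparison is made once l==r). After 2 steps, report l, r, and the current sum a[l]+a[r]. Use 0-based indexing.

l=0 r=16: -6+38=32 <73, l++
l=1 r=16: -4+38=34 <73, l++

l=2, r=16, sum=38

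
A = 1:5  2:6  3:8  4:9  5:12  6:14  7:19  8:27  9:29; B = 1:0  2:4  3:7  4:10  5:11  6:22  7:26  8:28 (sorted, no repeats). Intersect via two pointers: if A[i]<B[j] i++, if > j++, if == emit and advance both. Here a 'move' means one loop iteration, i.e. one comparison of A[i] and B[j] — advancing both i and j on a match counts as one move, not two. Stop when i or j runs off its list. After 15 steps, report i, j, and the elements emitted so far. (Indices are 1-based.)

i=9, j=8, emitted=[]

i=1 j=1: 5>0, j++
i=1 j=2: 5>4, j++
i=1 j=3: 5<7, i++
i=2 j=3: 6<7, i++
i=3 j=3: 8>7, j++
i=3 j=4: 8<10, i++
i=4 j=4: 9<10, i++
i=5 j=4: 12>10, j++
i=5 j=5: 12>11, j++
i=5 j=6: 12<22, i++
i=6 j=6: 14<22, i++
i=7 j=6: 19<22, i++
i=8 j=6: 27>22, j++
i=8 j=7: 27>26, j++
i=8 j=8: 27<28, i++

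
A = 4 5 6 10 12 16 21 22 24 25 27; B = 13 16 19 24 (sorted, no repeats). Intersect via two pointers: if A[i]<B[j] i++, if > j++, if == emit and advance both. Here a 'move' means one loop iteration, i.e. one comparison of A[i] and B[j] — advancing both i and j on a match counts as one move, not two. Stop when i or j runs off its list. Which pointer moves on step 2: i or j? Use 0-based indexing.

i

i=0 j=0: 4<13, i++
i=1 j=0: 5<13, i++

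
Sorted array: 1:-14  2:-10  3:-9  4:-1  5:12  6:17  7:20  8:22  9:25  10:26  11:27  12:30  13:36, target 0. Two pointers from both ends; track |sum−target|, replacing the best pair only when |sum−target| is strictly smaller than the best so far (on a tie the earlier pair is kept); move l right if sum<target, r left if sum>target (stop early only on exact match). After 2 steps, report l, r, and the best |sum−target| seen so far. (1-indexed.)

l=1, r=11, best |Δ|=16

[1,13] -14+36=22 d=22 * → r--
[1,12] -14+30=16 d=16 * → r--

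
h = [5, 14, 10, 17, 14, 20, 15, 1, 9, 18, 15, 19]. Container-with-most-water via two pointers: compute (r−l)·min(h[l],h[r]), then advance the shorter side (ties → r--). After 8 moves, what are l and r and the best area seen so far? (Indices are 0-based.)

l=5, r=8, best area=140

[0,11] min(5,19)*11=55 best=55 * → l++
[1,11] min(14,19)*10=140 best=140 * → l++
[2,11] min(10,19)*9=90 best=140 → l++
[3,11] min(17,19)*8=136 best=140 → l++
[4,11] min(14,19)*7=98 best=140 → l++
[5,11] min(20,19)*6=114 best=140 → r--
[5,10] min(20,15)*5=75 best=140 → r--
[5,9] min(20,18)*4=72 best=140 → r--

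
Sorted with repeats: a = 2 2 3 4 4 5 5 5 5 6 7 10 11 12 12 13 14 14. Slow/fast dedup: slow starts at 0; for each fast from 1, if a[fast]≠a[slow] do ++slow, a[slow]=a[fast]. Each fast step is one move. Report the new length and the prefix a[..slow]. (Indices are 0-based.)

length 11; prefix = [2, 3, 4, 5, 6, 7, 10, 11, 12, 13, 14]

slow=0 fast=1: a[fast]=2=a[slow] dup, fast++
slow=0 fast=2: a[fast]=3≠a[slow]=2 write a[1]=3, slow++,fast++
slow=1 fast=3: a[fast]=4≠a[slow]=3 write a[2]=4, slow++,fast++
slow=2 fast=4: a[fast]=4=a[slow] dup, fast++
slow=2 fast=5: a[fast]=5≠a[slow]=4 write a[3]=5, slow++,fast++
slow=3 fast=6: a[fast]=5=a[slow] dup, fast++
slow=3 fast=7: a[fast]=5=a[slow] dup, fast++
slow=3 fast=8: a[fast]=5=a[slow] dup, fast++
slow=3 fast=9: a[fast]=6≠a[slow]=5 write a[4]=6, slow++,fast++
slow=4 fast=10: a[fast]=7≠a[slow]=6 write a[5]=7, slow++,fast++
slow=5 fast=11: a[fast]=10≠a[slow]=7 write a[6]=10, slow++,fast++
slow=6 fast=12: a[fast]=11≠a[slow]=10 write a[7]=11, slow++,fast++
slow=7 fast=13: a[fast]=12≠a[slow]=11 write a[8]=12, slow++,fast++
slow=8 fast=14: a[fast]=12=a[slow] dup, fast++
slow=8 fast=15: a[fast]=13≠a[slow]=12 write a[9]=13, slow++,fast++
slow=9 fast=16: a[fast]=14≠a[slow]=13 write a[10]=14, slow++,fast++
slow=10 fast=17: a[fast]=14=a[slow] dup, fast++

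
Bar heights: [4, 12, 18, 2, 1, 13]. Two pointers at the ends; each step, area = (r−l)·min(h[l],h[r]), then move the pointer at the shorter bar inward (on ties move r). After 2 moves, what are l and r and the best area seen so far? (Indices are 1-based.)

l=3, r=6, best area=48

[1,6] min(4,13)*5=20 best=20 * → l++
[2,6] min(12,13)*4=48 best=48 * → l++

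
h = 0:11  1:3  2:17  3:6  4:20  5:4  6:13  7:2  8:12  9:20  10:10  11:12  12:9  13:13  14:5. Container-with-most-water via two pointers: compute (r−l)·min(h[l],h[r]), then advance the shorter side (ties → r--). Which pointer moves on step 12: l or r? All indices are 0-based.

l=0 r=14: min(11,5)*14=70 best=70 *, r--
l=0 r=13: min(11,13)*13=143 best=143 *, l++
l=1 r=13: min(3,13)*12=36 best=143, l++
l=2 r=13: min(17,13)*11=143 best=143, r--
l=2 r=12: min(17,9)*10=90 best=143, r--
l=2 r=11: min(17,12)*9=108 best=143, r--
l=2 r=10: min(17,10)*8=80 best=143, r--
l=2 r=9: min(17,20)*7=119 best=143, l++
l=3 r=9: min(6,20)*6=36 best=143, l++
l=4 r=9: min(20,20)*5=100 best=143, r--
l=4 r=8: min(20,12)*4=48 best=143, r--
l=4 r=7: min(20,2)*3=6 best=143, r--

r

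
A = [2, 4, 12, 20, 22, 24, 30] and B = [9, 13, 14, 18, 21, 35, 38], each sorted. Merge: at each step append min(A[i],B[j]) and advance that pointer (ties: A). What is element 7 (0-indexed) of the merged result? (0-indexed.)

merged[7] = 20

i=0 j=0: A[i]=2<=B[j]=9 take 2, i++
i=1 j=0: A[i]=4<=B[j]=9 take 4, i++
i=2 j=0: A[i]=12>B[j]=9 take 9, j++
i=2 j=1: A[i]=12<=B[j]=13 take 12, i++
i=3 j=1: A[i]=20>B[j]=13 take 13, j++
i=3 j=2: A[i]=20>B[j]=14 take 14, j++
i=3 j=3: A[i]=20>B[j]=18 take 18, j++
i=3 j=4: A[i]=20<=B[j]=21 take 20, i++
i=4 j=4: A[i]=22>B[j]=21 take 21, j++
i=4 j=5: A[i]=22<=B[j]=35 take 22, i++
i=5 j=5: A[i]=24<=B[j]=35 take 24, i++
i=6 j=5: A[i]=30<=B[j]=35 take 30, i++
i=7 j=5: A done, take B[j]=35, j++
i=7 j=6: A done, take B[j]=38, j++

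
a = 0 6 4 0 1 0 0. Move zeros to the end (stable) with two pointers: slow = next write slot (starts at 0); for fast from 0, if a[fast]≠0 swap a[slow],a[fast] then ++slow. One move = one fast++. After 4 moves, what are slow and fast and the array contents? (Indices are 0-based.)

slow=0 fast=0: a[fast]=0, fast++
slow=0 fast=1: a[fast]=6≠0 swap→a[0]=6, slow++,fast++
slow=1 fast=2: a[fast]=4≠0 swap→a[1]=4, slow++,fast++
slow=2 fast=3: a[fast]=0, fast++

slow=2, fast=4, a=[6, 4, 0, 0, 1, 0, 0]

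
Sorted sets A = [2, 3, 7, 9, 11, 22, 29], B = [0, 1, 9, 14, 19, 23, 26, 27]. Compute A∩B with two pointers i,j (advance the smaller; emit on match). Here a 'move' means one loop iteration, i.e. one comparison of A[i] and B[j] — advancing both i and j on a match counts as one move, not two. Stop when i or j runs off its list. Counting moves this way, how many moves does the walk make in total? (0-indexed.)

13 moves

i=0 j=0: 2>0, j++
i=0 j=1: 2>1, j++
i=0 j=2: 2<9, i++
i=1 j=2: 3<9, i++
i=2 j=2: 7<9, i++
i=3 j=2: 9==9 emit, i++,j++
i=4 j=3: 11<14, i++
i=5 j=3: 22>14, j++
i=5 j=4: 22>19, j++
i=5 j=5: 22<23, i++
i=6 j=5: 29>23, j++
i=6 j=6: 29>26, j++
i=6 j=7: 29>27, j++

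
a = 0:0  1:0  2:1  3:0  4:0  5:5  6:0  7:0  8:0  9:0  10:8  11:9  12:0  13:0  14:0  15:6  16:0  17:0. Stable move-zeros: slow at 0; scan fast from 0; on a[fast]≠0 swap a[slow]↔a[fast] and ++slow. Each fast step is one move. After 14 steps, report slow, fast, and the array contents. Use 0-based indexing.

(s=0,f=0) a[fast]=0 → fast++
(s=0,f=1) a[fast]=0 → fast++
(s=0,f=2) a[fast]=1≠0 swap→a[0]=1 → slow++,fast++
(s=1,f=3) a[fast]=0 → fast++
(s=1,f=4) a[fast]=0 → fast++
(s=1,f=5) a[fast]=5≠0 swap→a[1]=5 → slow++,fast++
(s=2,f=6) a[fast]=0 → fast++
(s=2,f=7) a[fast]=0 → fast++
(s=2,f=8) a[fast]=0 → fast++
(s=2,f=9) a[fast]=0 → fast++
(s=2,f=10) a[fast]=8≠0 swap→a[2]=8 → slow++,fast++
(s=3,f=11) a[fast]=9≠0 swap→a[3]=9 → slow++,fast++
(s=4,f=12) a[fast]=0 → fast++
(s=4,f=13) a[fast]=0 → fast++

slow=4, fast=14, a=[1, 5, 8, 9, 0, 0, 0, 0, 0, 0, 0, 0, 0, 0, 0, 6, 0, 0]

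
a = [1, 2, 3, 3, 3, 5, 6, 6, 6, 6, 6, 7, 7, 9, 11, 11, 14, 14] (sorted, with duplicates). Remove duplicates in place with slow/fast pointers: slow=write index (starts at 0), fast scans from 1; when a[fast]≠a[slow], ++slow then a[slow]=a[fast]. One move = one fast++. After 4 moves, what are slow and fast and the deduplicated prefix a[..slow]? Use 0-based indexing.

slow=0 fast=1: a[fast]=2≠a[slow]=1 write a[1]=2, slow++,fast++
slow=1 fast=2: a[fast]=3≠a[slow]=2 write a[2]=3, slow++,fast++
slow=2 fast=3: a[fast]=3=a[slow] dup, fast++
slow=2 fast=4: a[fast]=3=a[slow] dup, fast++

slow=2, fast=5, prefix=[1, 2, 3]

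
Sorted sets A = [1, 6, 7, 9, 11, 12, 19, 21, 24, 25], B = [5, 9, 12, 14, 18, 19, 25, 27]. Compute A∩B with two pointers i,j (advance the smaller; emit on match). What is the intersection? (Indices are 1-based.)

i=1 j=1: 1<5, i++
i=2 j=1: 6>5, j++
i=2 j=2: 6<9, i++
i=3 j=2: 7<9, i++
i=4 j=2: 9==9 emit, i++,j++
i=5 j=3: 11<12, i++
i=6 j=3: 12==12 emit, i++,j++
i=7 j=4: 19>14, j++
i=7 j=5: 19>18, j++
i=7 j=6: 19==19 emit, i++,j++
i=8 j=7: 21<25, i++
i=9 j=7: 24<25, i++
i=10 j=7: 25==25 emit, i++,j++

intersection = [9, 12, 19, 25]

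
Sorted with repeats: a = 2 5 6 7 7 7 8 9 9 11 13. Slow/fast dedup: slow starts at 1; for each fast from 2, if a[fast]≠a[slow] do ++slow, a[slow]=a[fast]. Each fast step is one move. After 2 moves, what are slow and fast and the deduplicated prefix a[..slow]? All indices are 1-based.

slow=3, fast=4, prefix=[2, 5, 6]

(s=1,f=2) a[fast]=5≠a[slow]=2 write a[2]=5 → slow++,fast++
(s=2,f=3) a[fast]=6≠a[slow]=5 write a[3]=6 → slow++,fast++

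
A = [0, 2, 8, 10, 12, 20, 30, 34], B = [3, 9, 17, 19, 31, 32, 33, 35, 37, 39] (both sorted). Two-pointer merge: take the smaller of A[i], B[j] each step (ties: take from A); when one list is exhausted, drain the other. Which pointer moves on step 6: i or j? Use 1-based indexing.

[i=1,j=1] A[i]=0<=B[j]=3 take 0 → i++
[i=2,j=1] A[i]=2<=B[j]=3 take 2 → i++
[i=3,j=1] A[i]=8>B[j]=3 take 3 → j++
[i=3,j=2] A[i]=8<=B[j]=9 take 8 → i++
[i=4,j=2] A[i]=10>B[j]=9 take 9 → j++
[i=4,j=3] A[i]=10<=B[j]=17 take 10 → i++

i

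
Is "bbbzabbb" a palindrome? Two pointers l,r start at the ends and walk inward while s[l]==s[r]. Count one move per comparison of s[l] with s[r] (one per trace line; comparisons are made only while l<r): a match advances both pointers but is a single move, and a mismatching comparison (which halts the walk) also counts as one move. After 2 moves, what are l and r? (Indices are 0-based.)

l=2, r=5

[0,7] 'b'=='b' → l++,r--
[1,6] 'b'=='b' → l++,r--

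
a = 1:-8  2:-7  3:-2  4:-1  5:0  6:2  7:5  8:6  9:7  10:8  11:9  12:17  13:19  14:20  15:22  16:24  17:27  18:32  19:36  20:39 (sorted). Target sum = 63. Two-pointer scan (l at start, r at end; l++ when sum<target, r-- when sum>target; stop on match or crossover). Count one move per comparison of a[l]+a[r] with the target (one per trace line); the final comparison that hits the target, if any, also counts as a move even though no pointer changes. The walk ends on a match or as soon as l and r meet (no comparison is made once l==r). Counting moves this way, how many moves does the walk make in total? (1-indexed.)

[1,20] -8+39=31 <63 → l++
[2,20] -7+39=32 <63 → l++
[3,20] -2+39=37 <63 → l++
[4,20] -1+39=38 <63 → l++
[5,20] 0+39=39 <63 → l++
[6,20] 2+39=41 <63 → l++
[7,20] 5+39=44 <63 → l++
[8,20] 6+39=45 <63 → l++
[9,20] 7+39=46 <63 → l++
[10,20] 8+39=47 <63 → l++
[11,20] 9+39=48 <63 → l++
[12,20] 17+39=56 <63 → l++
[13,20] 19+39=58 <63 → l++
[14,20] 20+39=59 <63 → l++
[15,20] 22+39=61 <63 → l++
[16,20] 24+39=63 → found

16 moves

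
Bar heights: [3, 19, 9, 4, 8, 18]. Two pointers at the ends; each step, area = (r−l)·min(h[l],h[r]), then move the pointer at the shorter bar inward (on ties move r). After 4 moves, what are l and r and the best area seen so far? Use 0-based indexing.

l=1, r=2, best area=72

[0,5] min(3,18)*5=15 best=15 * → l++
[1,5] min(19,18)*4=72 best=72 * → r--
[1,4] min(19,8)*3=24 best=72 → r--
[1,3] min(19,4)*2=8 best=72 → r--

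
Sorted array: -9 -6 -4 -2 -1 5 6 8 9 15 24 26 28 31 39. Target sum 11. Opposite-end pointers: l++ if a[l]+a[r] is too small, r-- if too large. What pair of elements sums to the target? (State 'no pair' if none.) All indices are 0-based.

l=0 r=14: -9+39=30 >11, r--
l=0 r=13: -9+31=22 >11, r--
l=0 r=12: -9+28=19 >11, r--
l=0 r=11: -9+26=17 >11, r--
l=0 r=10: -9+24=15 >11, r--
l=0 r=9: -9+15=6 <11, l++
l=1 r=9: -6+15=9 <11, l++
l=2 r=9: -4+15=11, found

(-4, 15)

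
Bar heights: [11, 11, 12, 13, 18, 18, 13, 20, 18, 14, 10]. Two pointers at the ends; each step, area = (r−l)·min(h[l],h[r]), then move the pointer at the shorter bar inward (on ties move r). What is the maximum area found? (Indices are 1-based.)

[1,11] min(11,10)*10=100 best=100 * → r--
[1,10] min(11,14)*9=99 best=100 → l++
[2,10] min(11,14)*8=88 best=100 → l++
[3,10] min(12,14)*7=84 best=100 → l++
[4,10] min(13,14)*6=78 best=100 → l++
[5,10] min(18,14)*5=70 best=100 → r--
[5,9] min(18,18)*4=72 best=100 → r--
[5,8] min(18,20)*3=54 best=100 → l++
[6,8] min(18,20)*2=36 best=100 → l++
[7,8] min(13,20)*1=13 best=100 → l++

max area = 100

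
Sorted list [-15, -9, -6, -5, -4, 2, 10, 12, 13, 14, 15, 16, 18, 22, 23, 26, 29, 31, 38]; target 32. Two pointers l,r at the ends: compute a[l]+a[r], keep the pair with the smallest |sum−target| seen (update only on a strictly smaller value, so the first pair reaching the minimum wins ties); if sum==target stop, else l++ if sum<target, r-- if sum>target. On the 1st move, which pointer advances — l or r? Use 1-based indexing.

l

[1,19] -15+38=23 d=9 * → l++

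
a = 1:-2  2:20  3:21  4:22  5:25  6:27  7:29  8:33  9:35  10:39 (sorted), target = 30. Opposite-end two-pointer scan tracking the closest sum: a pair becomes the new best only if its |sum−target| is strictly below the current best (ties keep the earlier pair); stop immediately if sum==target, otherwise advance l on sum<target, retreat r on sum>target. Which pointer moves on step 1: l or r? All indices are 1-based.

[1,10] -2+39=37 d=7 * → r--

r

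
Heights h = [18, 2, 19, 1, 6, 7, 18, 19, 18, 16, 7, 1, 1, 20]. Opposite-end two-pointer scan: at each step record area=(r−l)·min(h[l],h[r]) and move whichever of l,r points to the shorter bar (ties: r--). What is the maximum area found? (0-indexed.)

max area = 234

l=0 r=13: min(18,20)*13=234 best=234 *, l++
l=1 r=13: min(2,20)*12=24 best=234, l++
l=2 r=13: min(19,20)*11=209 best=234, l++
l=3 r=13: min(1,20)*10=10 best=234, l++
l=4 r=13: min(6,20)*9=54 best=234, l++
l=5 r=13: min(7,20)*8=56 best=234, l++
l=6 r=13: min(18,20)*7=126 best=234, l++
l=7 r=13: min(19,20)*6=114 best=234, l++
l=8 r=13: min(18,20)*5=90 best=234, l++
l=9 r=13: min(16,20)*4=64 best=234, l++
l=10 r=13: min(7,20)*3=21 best=234, l++
l=11 r=13: min(1,20)*2=2 best=234, l++
l=12 r=13: min(1,20)*1=1 best=234, l++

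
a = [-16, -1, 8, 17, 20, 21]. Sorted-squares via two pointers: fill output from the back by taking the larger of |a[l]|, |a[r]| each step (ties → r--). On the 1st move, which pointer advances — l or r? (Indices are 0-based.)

r

[0,5] |-16|<=|21| out[5]=441 → r--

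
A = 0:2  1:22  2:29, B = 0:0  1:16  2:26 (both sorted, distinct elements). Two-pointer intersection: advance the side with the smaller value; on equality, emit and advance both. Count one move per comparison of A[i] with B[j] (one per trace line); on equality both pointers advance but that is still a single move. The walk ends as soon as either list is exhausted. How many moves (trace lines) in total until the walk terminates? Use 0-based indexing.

5 moves

i=0 j=0: 2>0, j++
i=0 j=1: 2<16, i++
i=1 j=1: 22>16, j++
i=1 j=2: 22<26, i++
i=2 j=2: 29>26, j++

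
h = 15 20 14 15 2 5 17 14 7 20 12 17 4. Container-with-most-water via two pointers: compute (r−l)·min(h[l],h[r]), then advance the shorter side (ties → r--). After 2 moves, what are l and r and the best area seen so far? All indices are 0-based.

l=1, r=11, best area=165

[0,12] min(15,4)*12=48 best=48 * → r--
[0,11] min(15,17)*11=165 best=165 * → l++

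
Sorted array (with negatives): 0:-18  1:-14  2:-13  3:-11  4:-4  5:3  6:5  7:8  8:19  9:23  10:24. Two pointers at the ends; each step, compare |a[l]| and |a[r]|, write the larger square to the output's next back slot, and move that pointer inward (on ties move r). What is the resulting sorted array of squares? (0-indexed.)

l=0 r=10: |-18|<=|24| out[10]=576, r--
l=0 r=9: |-18|<=|23| out[9]=529, r--
l=0 r=8: |-18|<=|19| out[8]=361, r--
l=0 r=7: |-18|>|8| out[7]=324, l++
l=1 r=7: |-14|>|8| out[6]=196, l++
l=2 r=7: |-13|>|8| out[5]=169, l++
l=3 r=7: |-11|>|8| out[4]=121, l++
l=4 r=7: |-4|<=|8| out[3]=64, r--
l=4 r=6: |-4|<=|5| out[2]=25, r--
l=4 r=5: |-4|>|3| out[1]=16, l++
l=5 r=5: |3|<=|3| out[0]=9, r--

[9, 16, 25, 64, 121, 169, 196, 324, 361, 529, 576]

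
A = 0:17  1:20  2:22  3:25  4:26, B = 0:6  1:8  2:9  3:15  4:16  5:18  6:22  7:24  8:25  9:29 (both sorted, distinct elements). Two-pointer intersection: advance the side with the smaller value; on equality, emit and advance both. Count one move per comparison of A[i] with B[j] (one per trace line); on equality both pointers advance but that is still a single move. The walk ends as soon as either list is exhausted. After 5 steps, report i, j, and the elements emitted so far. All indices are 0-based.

i=0 j=0: 17>6, j++
i=0 j=1: 17>8, j++
i=0 j=2: 17>9, j++
i=0 j=3: 17>15, j++
i=0 j=4: 17>16, j++

i=0, j=5, emitted=[]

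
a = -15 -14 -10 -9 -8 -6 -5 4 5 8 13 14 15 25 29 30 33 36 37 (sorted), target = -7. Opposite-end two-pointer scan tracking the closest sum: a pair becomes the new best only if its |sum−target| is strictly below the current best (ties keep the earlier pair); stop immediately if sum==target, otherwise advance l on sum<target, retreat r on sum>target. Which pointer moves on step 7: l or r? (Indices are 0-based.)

[0,18] -15+37=22 d=29 * → r--
[0,17] -15+36=21 d=28 * → r--
[0,16] -15+33=18 d=25 * → r--
[0,15] -15+30=15 d=22 * → r--
[0,14] -15+29=14 d=21 * → r--
[0,13] -15+25=10 d=17 * → r--
[0,12] -15+15=0 d=7 * → r--

r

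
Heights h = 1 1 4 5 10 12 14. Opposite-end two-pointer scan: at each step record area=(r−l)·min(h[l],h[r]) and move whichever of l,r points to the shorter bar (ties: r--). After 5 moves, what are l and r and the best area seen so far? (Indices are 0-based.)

l=5, r=6, best area=20

l=0 r=6: min(1,14)*6=6 best=6 *, l++
l=1 r=6: min(1,14)*5=5 best=6, l++
l=2 r=6: min(4,14)*4=16 best=16 *, l++
l=3 r=6: min(5,14)*3=15 best=16, l++
l=4 r=6: min(10,14)*2=20 best=20 *, l++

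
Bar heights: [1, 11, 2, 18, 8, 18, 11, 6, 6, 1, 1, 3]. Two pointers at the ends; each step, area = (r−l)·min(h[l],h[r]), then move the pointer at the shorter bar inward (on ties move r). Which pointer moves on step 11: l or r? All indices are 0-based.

r

l=0 r=11: min(1,3)*11=11 best=11 *, l++
l=1 r=11: min(11,3)*10=30 best=30 *, r--
l=1 r=10: min(11,1)*9=9 best=30, r--
l=1 r=9: min(11,1)*8=8 best=30, r--
l=1 r=8: min(11,6)*7=42 best=42 *, r--
l=1 r=7: min(11,6)*6=36 best=42, r--
l=1 r=6: min(11,11)*5=55 best=55 *, r--
l=1 r=5: min(11,18)*4=44 best=55, l++
l=2 r=5: min(2,18)*3=6 best=55, l++
l=3 r=5: min(18,18)*2=36 best=55, r--
l=3 r=4: min(18,8)*1=8 best=55, r--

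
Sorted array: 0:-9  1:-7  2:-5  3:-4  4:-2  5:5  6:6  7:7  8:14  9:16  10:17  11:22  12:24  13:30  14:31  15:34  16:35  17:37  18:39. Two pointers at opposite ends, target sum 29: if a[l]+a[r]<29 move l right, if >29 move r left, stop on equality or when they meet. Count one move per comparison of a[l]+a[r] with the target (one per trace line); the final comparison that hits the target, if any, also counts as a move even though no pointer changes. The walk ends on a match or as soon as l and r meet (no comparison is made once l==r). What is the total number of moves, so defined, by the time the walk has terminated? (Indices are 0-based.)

[0,18] -9+39=30 >29 → r--
[0,17] -9+37=28 <29 → l++
[1,17] -7+37=30 >29 → r--
[1,16] -7+35=28 <29 → l++
[2,16] -5+35=30 >29 → r--
[2,15] -5+34=29 → found

6 moves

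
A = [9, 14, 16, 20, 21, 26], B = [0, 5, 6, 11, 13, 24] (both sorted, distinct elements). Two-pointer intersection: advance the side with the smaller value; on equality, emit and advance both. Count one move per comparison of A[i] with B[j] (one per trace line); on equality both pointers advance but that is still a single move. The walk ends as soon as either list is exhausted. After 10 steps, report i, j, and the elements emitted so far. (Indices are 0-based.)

i=5, j=5, emitted=[]

i=0 j=0: 9>0, j++
i=0 j=1: 9>5, j++
i=0 j=2: 9>6, j++
i=0 j=3: 9<11, i++
i=1 j=3: 14>11, j++
i=1 j=4: 14>13, j++
i=1 j=5: 14<24, i++
i=2 j=5: 16<24, i++
i=3 j=5: 20<24, i++
i=4 j=5: 21<24, i++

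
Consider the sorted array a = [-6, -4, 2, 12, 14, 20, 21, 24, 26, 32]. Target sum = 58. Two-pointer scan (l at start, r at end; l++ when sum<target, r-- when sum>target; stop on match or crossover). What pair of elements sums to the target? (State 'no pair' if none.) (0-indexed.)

[0,9] -6+32=26 <58 → l++
[1,9] -4+32=28 <58 → l++
[2,9] 2+32=34 <58 → l++
[3,9] 12+32=44 <58 → l++
[4,9] 14+32=46 <58 → l++
[5,9] 20+32=52 <58 → l++
[6,9] 21+32=53 <58 → l++
[7,9] 24+32=56 <58 → l++
[8,9] 26+32=58 → found

(26, 32)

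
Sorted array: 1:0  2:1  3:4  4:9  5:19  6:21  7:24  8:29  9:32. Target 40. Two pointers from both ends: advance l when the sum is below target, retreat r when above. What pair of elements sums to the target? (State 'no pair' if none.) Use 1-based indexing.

[1,9] 0+32=32 <40 → l++
[2,9] 1+32=33 <40 → l++
[3,9] 4+32=36 <40 → l++
[4,9] 9+32=41 >40 → r--
[4,8] 9+29=38 <40 → l++
[5,8] 19+29=48 >40 → r--
[5,7] 19+24=43 >40 → r--
[5,6] 19+21=40 → found

(19, 21)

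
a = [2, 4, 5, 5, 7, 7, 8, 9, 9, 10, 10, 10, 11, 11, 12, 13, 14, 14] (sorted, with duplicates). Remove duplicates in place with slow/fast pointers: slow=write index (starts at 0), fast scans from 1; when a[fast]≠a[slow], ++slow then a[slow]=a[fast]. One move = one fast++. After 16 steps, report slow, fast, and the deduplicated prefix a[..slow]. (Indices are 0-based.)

(s=0,f=1) a[fast]=4≠a[slow]=2 write a[1]=4 → slow++,fast++
(s=1,f=2) a[fast]=5≠a[slow]=4 write a[2]=5 → slow++,fast++
(s=2,f=3) a[fast]=5=a[slow] dup → fast++
(s=2,f=4) a[fast]=7≠a[slow]=5 write a[3]=7 → slow++,fast++
(s=3,f=5) a[fast]=7=a[slow] dup → fast++
(s=3,f=6) a[fast]=8≠a[slow]=7 write a[4]=8 → slow++,fast++
(s=4,f=7) a[fast]=9≠a[slow]=8 write a[5]=9 → slow++,fast++
(s=5,f=8) a[fast]=9=a[slow] dup → fast++
(s=5,f=9) a[fast]=10≠a[slow]=9 write a[6]=10 → slow++,fast++
(s=6,f=10) a[fast]=10=a[slow] dup → fast++
(s=6,f=11) a[fast]=10=a[slow] dup → fast++
(s=6,f=12) a[fast]=11≠a[slow]=10 write a[7]=11 → slow++,fast++
(s=7,f=13) a[fast]=11=a[slow] dup → fast++
(s=7,f=14) a[fast]=12≠a[slow]=11 write a[8]=12 → slow++,fast++
(s=8,f=15) a[fast]=13≠a[slow]=12 write a[9]=13 → slow++,fast++
(s=9,f=16) a[fast]=14≠a[slow]=13 write a[10]=14 → slow++,fast++

slow=10, fast=17, prefix=[2, 4, 5, 7, 8, 9, 10, 11, 12, 13, 14]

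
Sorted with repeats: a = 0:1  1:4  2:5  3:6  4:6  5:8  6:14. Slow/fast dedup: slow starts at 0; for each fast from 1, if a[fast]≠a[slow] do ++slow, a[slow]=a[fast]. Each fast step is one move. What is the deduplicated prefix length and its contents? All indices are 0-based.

slow=0 fast=1: a[fast]=4≠a[slow]=1 write a[1]=4, slow++,fast++
slow=1 fast=2: a[fast]=5≠a[slow]=4 write a[2]=5, slow++,fast++
slow=2 fast=3: a[fast]=6≠a[slow]=5 write a[3]=6, slow++,fast++
slow=3 fast=4: a[fast]=6=a[slow] dup, fast++
slow=3 fast=5: a[fast]=8≠a[slow]=6 write a[4]=8, slow++,fast++
slow=4 fast=6: a[fast]=14≠a[slow]=8 write a[5]=14, slow++,fast++

length 6; prefix = [1, 4, 5, 6, 8, 14]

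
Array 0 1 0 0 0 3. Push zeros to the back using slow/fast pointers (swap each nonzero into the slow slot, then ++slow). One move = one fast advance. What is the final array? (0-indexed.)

[1, 3, 0, 0, 0, 0]

slow=0 fast=0: a[fast]=0, fast++
slow=0 fast=1: a[fast]=1≠0 swap→a[0]=1, slow++,fast++
slow=1 fast=2: a[fast]=0, fast++
slow=1 fast=3: a[fast]=0, fast++
slow=1 fast=4: a[fast]=0, fast++
slow=1 fast=5: a[fast]=3≠0 swap→a[1]=3, slow++,fast++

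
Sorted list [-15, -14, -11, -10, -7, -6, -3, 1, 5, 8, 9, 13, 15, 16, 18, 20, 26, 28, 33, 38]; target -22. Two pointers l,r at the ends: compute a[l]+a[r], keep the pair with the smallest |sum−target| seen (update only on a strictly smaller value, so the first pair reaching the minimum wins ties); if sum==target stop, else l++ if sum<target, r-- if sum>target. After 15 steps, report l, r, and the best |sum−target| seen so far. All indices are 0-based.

l=0, r=4, best |Δ|=1

[0,19] -15+38=23 d=45 * → r--
[0,18] -15+33=18 d=40 * → r--
[0,17] -15+28=13 d=35 * → r--
[0,16] -15+26=11 d=33 * → r--
[0,15] -15+20=5 d=27 * → r--
[0,14] -15+18=3 d=25 * → r--
[0,13] -15+16=1 d=23 * → r--
[0,12] -15+15=0 d=22 * → r--
[0,11] -15+13=-2 d=20 * → r--
[0,10] -15+9=-6 d=16 * → r--
[0,9] -15+8=-7 d=15 * → r--
[0,8] -15+5=-10 d=12 * → r--
[0,7] -15+1=-14 d=8 * → r--
[0,6] -15+-3=-18 d=4 * → r--
[0,5] -15+-6=-21 d=1 * → r--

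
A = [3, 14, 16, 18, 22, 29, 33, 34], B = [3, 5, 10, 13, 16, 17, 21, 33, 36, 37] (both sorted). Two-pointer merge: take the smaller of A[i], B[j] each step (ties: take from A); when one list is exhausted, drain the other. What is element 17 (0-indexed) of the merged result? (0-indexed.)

i=0 j=0: A[i]=3<=B[j]=3 take 3, i++
i=1 j=0: A[i]=14>B[j]=3 take 3, j++
i=1 j=1: A[i]=14>B[j]=5 take 5, j++
i=1 j=2: A[i]=14>B[j]=10 take 10, j++
i=1 j=3: A[i]=14>B[j]=13 take 13, j++
i=1 j=4: A[i]=14<=B[j]=16 take 14, i++
i=2 j=4: A[i]=16<=B[j]=16 take 16, i++
i=3 j=4: A[i]=18>B[j]=16 take 16, j++
i=3 j=5: A[i]=18>B[j]=17 take 17, j++
i=3 j=6: A[i]=18<=B[j]=21 take 18, i++
i=4 j=6: A[i]=22>B[j]=21 take 21, j++
i=4 j=7: A[i]=22<=B[j]=33 take 22, i++
i=5 j=7: A[i]=29<=B[j]=33 take 29, i++
i=6 j=7: A[i]=33<=B[j]=33 take 33, i++
i=7 j=7: A[i]=34>B[j]=33 take 33, j++
i=7 j=8: A[i]=34<=B[j]=36 take 34, i++
i=8 j=8: A done, take B[j]=36, j++
i=8 j=9: A done, take B[j]=37, j++

merged[17] = 37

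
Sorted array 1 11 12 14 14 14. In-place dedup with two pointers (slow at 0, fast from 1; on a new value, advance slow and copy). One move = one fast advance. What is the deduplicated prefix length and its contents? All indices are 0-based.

(s=0,f=1) a[fast]=11≠a[slow]=1 write a[1]=11 → slow++,fast++
(s=1,f=2) a[fast]=12≠a[slow]=11 write a[2]=12 → slow++,fast++
(s=2,f=3) a[fast]=14≠a[slow]=12 write a[3]=14 → slow++,fast++
(s=3,f=4) a[fast]=14=a[slow] dup → fast++
(s=3,f=5) a[fast]=14=a[slow] dup → fast++

length 4; prefix = [1, 11, 12, 14]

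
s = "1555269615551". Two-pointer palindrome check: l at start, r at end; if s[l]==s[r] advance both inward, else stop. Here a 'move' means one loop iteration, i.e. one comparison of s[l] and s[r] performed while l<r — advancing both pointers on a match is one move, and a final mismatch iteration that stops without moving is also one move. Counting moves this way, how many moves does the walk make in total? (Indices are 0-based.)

5 moves

[0,12] '1'=='1' → l++,r--
[1,11] '5'=='5' → l++,r--
[2,10] '5'=='5' → l++,r--
[3,9] '5'=='5' → l++,r--
[4,8] '2'!='1' → stop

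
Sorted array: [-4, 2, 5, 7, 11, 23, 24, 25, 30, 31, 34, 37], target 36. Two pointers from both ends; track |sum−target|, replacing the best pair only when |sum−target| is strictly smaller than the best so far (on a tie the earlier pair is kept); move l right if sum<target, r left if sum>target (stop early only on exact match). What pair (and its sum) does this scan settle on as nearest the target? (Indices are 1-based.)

l=1 r=12: -4+37=33 d=3 *, l++
l=2 r=12: 2+37=39 d=3, r--
l=2 r=11: 2+34=36 d=0 *, stop

pair (2, 34) with sum 36 (|Δ|=0)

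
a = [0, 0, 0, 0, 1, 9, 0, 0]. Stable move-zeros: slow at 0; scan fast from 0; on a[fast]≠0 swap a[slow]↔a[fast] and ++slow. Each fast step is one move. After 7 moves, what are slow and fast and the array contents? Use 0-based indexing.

slow=0 fast=0: a[fast]=0, fast++
slow=0 fast=1: a[fast]=0, fast++
slow=0 fast=2: a[fast]=0, fast++
slow=0 fast=3: a[fast]=0, fast++
slow=0 fast=4: a[fast]=1≠0 swap→a[0]=1, slow++,fast++
slow=1 fast=5: a[fast]=9≠0 swap→a[1]=9, slow++,fast++
slow=2 fast=6: a[fast]=0, fast++

slow=2, fast=7, a=[1, 9, 0, 0, 0, 0, 0, 0]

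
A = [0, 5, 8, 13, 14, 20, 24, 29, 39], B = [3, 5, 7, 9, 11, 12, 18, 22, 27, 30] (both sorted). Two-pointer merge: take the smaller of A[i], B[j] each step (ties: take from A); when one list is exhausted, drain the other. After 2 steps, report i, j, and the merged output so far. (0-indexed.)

i=1, j=1, merged so far=[0, 3]

i=0 j=0: A[i]=0<=B[j]=3 take 0, i++
i=1 j=0: A[i]=5>B[j]=3 take 3, j++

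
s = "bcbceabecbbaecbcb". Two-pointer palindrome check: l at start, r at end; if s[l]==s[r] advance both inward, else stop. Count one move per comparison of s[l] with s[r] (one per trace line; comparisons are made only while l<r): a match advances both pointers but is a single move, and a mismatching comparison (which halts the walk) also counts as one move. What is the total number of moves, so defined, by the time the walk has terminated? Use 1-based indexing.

8 moves

[1,17] 'b'=='b' → l++,r--
[2,16] 'c'=='c' → l++,r--
[3,15] 'b'=='b' → l++,r--
[4,14] 'c'=='c' → l++,r--
[5,13] 'e'=='e' → l++,r--
[6,12] 'a'=='a' → l++,r--
[7,11] 'b'=='b' → l++,r--
[8,10] 'e'!='b' → stop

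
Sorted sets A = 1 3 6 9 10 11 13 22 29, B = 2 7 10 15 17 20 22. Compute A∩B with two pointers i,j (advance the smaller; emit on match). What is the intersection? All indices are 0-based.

[i=0,j=0] 1<2 → i++
[i=1,j=0] 3>2 → j++
[i=1,j=1] 3<7 → i++
[i=2,j=1] 6<7 → i++
[i=3,j=1] 9>7 → j++
[i=3,j=2] 9<10 → i++
[i=4,j=2] 10==10 emit → i++,j++
[i=5,j=3] 11<15 → i++
[i=6,j=3] 13<15 → i++
[i=7,j=3] 22>15 → j++
[i=7,j=4] 22>17 → j++
[i=7,j=5] 22>20 → j++
[i=7,j=6] 22==22 emit → i++,j++

intersection = [10, 22]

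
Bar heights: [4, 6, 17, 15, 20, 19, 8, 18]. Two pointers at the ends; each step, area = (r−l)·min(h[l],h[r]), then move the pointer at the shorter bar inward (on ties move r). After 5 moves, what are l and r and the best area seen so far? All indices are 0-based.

[0,7] min(4,18)*7=28 best=28 * → l++
[1,7] min(6,18)*6=36 best=36 * → l++
[2,7] min(17,18)*5=85 best=85 * → l++
[3,7] min(15,18)*4=60 best=85 → l++
[4,7] min(20,18)*3=54 best=85 → r--

l=4, r=6, best area=85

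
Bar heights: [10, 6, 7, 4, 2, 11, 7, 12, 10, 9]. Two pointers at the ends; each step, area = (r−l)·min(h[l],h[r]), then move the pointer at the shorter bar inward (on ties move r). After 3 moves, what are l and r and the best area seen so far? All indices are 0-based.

l=0 r=9: min(10,9)*9=81 best=81 *, r--
l=0 r=8: min(10,10)*8=80 best=81, r--
l=0 r=7: min(10,12)*7=70 best=81, l++

l=1, r=7, best area=81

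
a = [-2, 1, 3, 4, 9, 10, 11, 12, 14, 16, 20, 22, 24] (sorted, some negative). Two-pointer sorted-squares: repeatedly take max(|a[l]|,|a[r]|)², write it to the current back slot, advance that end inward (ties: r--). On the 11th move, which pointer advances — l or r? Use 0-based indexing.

[0,12] |-2|<=|24| out[12]=576 → r--
[0,11] |-2|<=|22| out[11]=484 → r--
[0,10] |-2|<=|20| out[10]=400 → r--
[0,9] |-2|<=|16| out[9]=256 → r--
[0,8] |-2|<=|14| out[8]=196 → r--
[0,7] |-2|<=|12| out[7]=144 → r--
[0,6] |-2|<=|11| out[6]=121 → r--
[0,5] |-2|<=|10| out[5]=100 → r--
[0,4] |-2|<=|9| out[4]=81 → r--
[0,3] |-2|<=|4| out[3]=16 → r--
[0,2] |-2|<=|3| out[2]=9 → r--

r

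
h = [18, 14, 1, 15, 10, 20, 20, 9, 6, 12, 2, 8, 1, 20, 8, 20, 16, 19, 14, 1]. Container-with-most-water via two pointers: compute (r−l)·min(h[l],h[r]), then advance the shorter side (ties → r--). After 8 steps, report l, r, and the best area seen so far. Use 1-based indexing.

l=1 r=20: min(18,1)*19=19 best=19 *, r--
l=1 r=19: min(18,14)*18=252 best=252 *, r--
l=1 r=18: min(18,19)*17=306 best=306 *, l++
l=2 r=18: min(14,19)*16=224 best=306, l++
l=3 r=18: min(1,19)*15=15 best=306, l++
l=4 r=18: min(15,19)*14=210 best=306, l++
l=5 r=18: min(10,19)*13=130 best=306, l++
l=6 r=18: min(20,19)*12=228 best=306, r--

l=6, r=17, best area=306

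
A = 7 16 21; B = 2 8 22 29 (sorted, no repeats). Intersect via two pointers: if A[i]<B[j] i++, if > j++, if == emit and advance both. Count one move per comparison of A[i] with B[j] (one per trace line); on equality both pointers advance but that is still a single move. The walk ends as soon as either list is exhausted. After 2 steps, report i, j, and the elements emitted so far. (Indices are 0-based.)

i=0 j=0: 7>2, j++
i=0 j=1: 7<8, i++

i=1, j=1, emitted=[]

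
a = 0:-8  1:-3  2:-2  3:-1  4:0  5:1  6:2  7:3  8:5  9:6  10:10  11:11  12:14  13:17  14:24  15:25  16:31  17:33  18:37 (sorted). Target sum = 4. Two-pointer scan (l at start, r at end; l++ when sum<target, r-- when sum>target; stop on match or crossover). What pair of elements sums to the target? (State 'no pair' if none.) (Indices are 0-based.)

(-2, 6)

[0,18] -8+37=29 >4 → r--
[0,17] -8+33=25 >4 → r--
[0,16] -8+31=23 >4 → r--
[0,15] -8+25=17 >4 → r--
[0,14] -8+24=16 >4 → r--
[0,13] -8+17=9 >4 → r--
[0,12] -8+14=6 >4 → r--
[0,11] -8+11=3 <4 → l++
[1,11] -3+11=8 >4 → r--
[1,10] -3+10=7 >4 → r--
[1,9] -3+6=3 <4 → l++
[2,9] -2+6=4 → found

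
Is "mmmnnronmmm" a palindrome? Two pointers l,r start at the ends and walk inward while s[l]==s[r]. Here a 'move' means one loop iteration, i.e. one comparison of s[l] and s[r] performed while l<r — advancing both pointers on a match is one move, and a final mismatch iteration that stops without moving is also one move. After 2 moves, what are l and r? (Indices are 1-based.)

l=1 r=11: 'm'=='m', l++,r--
l=2 r=10: 'm'=='m', l++,r--

l=3, r=9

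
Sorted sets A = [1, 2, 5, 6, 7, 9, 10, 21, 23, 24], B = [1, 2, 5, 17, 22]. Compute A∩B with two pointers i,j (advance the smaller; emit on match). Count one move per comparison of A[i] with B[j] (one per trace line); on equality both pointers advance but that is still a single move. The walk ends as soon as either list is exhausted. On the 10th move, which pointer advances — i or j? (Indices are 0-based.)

j

[i=0,j=0] 1==1 emit → i++,j++
[i=1,j=1] 2==2 emit → i++,j++
[i=2,j=2] 5==5 emit → i++,j++
[i=3,j=3] 6<17 → i++
[i=4,j=3] 7<17 → i++
[i=5,j=3] 9<17 → i++
[i=6,j=3] 10<17 → i++
[i=7,j=3] 21>17 → j++
[i=7,j=4] 21<22 → i++
[i=8,j=4] 23>22 → j++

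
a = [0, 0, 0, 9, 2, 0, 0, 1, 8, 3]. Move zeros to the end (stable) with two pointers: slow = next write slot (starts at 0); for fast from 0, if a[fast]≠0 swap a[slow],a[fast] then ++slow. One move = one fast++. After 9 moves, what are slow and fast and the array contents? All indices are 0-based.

(s=0,f=0) a[fast]=0 → fast++
(s=0,f=1) a[fast]=0 → fast++
(s=0,f=2) a[fast]=0 → fast++
(s=0,f=3) a[fast]=9≠0 swap→a[0]=9 → slow++,fast++
(s=1,f=4) a[fast]=2≠0 swap→a[1]=2 → slow++,fast++
(s=2,f=5) a[fast]=0 → fast++
(s=2,f=6) a[fast]=0 → fast++
(s=2,f=7) a[fast]=1≠0 swap→a[2]=1 → slow++,fast++
(s=3,f=8) a[fast]=8≠0 swap→a[3]=8 → slow++,fast++

slow=4, fast=9, a=[9, 2, 1, 8, 0, 0, 0, 0, 0, 3]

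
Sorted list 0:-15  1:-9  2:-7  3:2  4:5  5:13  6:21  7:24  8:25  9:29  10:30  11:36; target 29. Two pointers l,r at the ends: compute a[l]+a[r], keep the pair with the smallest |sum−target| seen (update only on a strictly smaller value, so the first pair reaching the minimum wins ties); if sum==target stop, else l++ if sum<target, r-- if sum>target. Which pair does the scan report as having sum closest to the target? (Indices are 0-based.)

pair (-7, 36) with sum 29 (|Δ|=0)

l=0 r=11: -15+36=21 d=8 *, l++
l=1 r=11: -9+36=27 d=2 *, l++
l=2 r=11: -7+36=29 d=0 *, stop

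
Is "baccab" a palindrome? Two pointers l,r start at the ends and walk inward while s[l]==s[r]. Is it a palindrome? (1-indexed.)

l=1 r=6: 'b'=='b', l++,r--
l=2 r=5: 'a'=='a', l++,r--
l=3 r=4: 'c'=='c', l++,r--

palindrome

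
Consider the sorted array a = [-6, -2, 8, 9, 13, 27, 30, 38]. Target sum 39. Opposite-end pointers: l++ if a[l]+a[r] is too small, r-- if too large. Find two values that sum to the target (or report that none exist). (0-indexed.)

l=0 r=7: -6+38=32 <39, l++
l=1 r=7: -2+38=36 <39, l++
l=2 r=7: 8+38=46 >39, r--
l=2 r=6: 8+30=38 <39, l++
l=3 r=6: 9+30=39, found

(9, 30)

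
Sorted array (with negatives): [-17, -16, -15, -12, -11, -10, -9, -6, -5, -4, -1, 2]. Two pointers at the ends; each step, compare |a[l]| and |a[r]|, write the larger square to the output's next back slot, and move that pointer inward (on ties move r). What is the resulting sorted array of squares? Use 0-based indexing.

[1, 4, 16, 25, 36, 81, 100, 121, 144, 225, 256, 289]

[0,11] |-17|>|2| out[11]=289 → l++
[1,11] |-16|>|2| out[10]=256 → l++
[2,11] |-15|>|2| out[9]=225 → l++
[3,11] |-12|>|2| out[8]=144 → l++
[4,11] |-11|>|2| out[7]=121 → l++
[5,11] |-10|>|2| out[6]=100 → l++
[6,11] |-9|>|2| out[5]=81 → l++
[7,11] |-6|>|2| out[4]=36 → l++
[8,11] |-5|>|2| out[3]=25 → l++
[9,11] |-4|>|2| out[2]=16 → l++
[10,11] |-1|<=|2| out[1]=4 → r--
[10,10] |-1|<=|-1| out[0]=1 → r--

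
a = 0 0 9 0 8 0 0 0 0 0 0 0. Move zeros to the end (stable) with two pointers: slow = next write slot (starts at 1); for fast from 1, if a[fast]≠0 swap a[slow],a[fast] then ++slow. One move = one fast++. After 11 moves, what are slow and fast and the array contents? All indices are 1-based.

slow=1 fast=1: a[fast]=0, fast++
slow=1 fast=2: a[fast]=0, fast++
slow=1 fast=3: a[fast]=9≠0 swap→a[1]=9, slow++,fast++
slow=2 fast=4: a[fast]=0, fast++
slow=2 fast=5: a[fast]=8≠0 swap→a[2]=8, slow++,fast++
slow=3 fast=6: a[fast]=0, fast++
slow=3 fast=7: a[fast]=0, fast++
slow=3 fast=8: a[fast]=0, fast++
slow=3 fast=9: a[fast]=0, fast++
slow=3 fast=10: a[fast]=0, fast++
slow=3 fast=11: a[fast]=0, fast++

slow=3, fast=12, a=[9, 8, 0, 0, 0, 0, 0, 0, 0, 0, 0, 0]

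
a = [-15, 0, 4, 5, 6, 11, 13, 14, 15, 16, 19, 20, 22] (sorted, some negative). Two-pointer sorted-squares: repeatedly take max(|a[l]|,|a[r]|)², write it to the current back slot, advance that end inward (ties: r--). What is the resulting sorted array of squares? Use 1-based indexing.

l=1 r=13: |-15|<=|22| out[13]=484, r--
l=1 r=12: |-15|<=|20| out[12]=400, r--
l=1 r=11: |-15|<=|19| out[11]=361, r--
l=1 r=10: |-15|<=|16| out[10]=256, r--
l=1 r=9: |-15|<=|15| out[9]=225, r--
l=1 r=8: |-15|>|14| out[8]=225, l++
l=2 r=8: |0|<=|14| out[7]=196, r--
l=2 r=7: |0|<=|13| out[6]=169, r--
l=2 r=6: |0|<=|11| out[5]=121, r--
l=2 r=5: |0|<=|6| out[4]=36, r--
l=2 r=4: |0|<=|5| out[3]=25, r--
l=2 r=3: |0|<=|4| out[2]=16, r--
l=2 r=2: |0|<=|0| out[1]=0, r--

[0, 16, 25, 36, 121, 169, 196, 225, 225, 256, 361, 400, 484]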